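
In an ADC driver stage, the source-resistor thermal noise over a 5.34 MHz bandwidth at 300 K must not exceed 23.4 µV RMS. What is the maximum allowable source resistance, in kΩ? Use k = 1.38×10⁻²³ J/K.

6.19 kΩ

Johnson–Nyquist: V_n = √(4kTRB) ⇒ R = V_n² / (4kTB)
4kTB = 4 × 1.38×10⁻²³ × 300 × 5.34×10⁶ = 8.84×10⁻¹⁴
R = (2.34×10⁻⁵)² / 8.84×10⁻¹⁴ = 6.19×10³ Ω = 6.19 kΩ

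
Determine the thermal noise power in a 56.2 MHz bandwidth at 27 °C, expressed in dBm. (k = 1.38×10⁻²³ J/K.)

−96.3 dBm

T = 27 °C + 273.15 = 300.15 K
P_n = kTB = 1.38×10⁻²³ × 300.15 × 5.62×10⁷ = 2.33×10⁻¹³ W
In dBm: 10 log₁₀(2.33×10⁻¹³ / 10⁻³) = −96.3 dBm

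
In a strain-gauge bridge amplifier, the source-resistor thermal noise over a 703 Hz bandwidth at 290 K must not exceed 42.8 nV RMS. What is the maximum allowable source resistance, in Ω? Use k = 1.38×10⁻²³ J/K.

163 Ω

Johnson–Nyquist: V_n = √(4kTRB) ⇒ R = V_n² / (4kTB)
4kTB = 4 × 1.38×10⁻²³ × 290 × 7.03×10² = 1.13×10⁻¹⁷
R = (4.28×10⁻⁸)² / 1.13×10⁻¹⁷ = 1.63×10² Ω = 163 Ω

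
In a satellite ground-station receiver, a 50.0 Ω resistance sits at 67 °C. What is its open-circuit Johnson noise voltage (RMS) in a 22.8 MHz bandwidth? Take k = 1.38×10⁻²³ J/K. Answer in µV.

T = 67 °C + 273.15 = 340.15 K
V_n = √(4kTRB)
4kTRB = 4 × 1.38×10⁻²³ × 340.15 × 5.00×10¹ × 2.28×10⁷ = 2.14×10⁻¹¹ V²
V_n = √(2.14×10⁻¹¹) = 4.63×10⁻⁶ V = 4.63 µV

4.63 µV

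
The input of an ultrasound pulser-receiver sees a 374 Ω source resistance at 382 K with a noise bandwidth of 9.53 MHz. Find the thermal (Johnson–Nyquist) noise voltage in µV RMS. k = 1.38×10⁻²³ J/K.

8.67 µV

V_n = √(4kTRB)
4kTRB = 4 × 1.38×10⁻²³ × 382 × 3.74×10² × 9.53×10⁶ = 7.52×10⁻¹¹ V²
V_n = √(7.52×10⁻¹¹) = 8.67×10⁻⁶ V = 8.67 µV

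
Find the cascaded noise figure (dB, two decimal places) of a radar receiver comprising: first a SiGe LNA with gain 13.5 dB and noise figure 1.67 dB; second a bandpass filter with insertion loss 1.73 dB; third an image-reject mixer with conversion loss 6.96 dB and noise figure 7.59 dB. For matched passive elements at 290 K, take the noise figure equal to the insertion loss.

2.57 dB

Convert to linear (a loss of L dB is a gain of −L dB): F_i = 10^(NF_i/10), G_i = 10^(G_i,dB/10)
  Stage 1: F_1 = 10^(1.67/10) = 1.469, G_1 = 10^(13.5/10) = 22.39
  Stage 2: F_2 = 10^(1.73/10) = 1.489, G_2 = 10^(−1.73/10) = 0.6714
  Stage 3: F_3 = 10^(7.59/10) = 5.741, G_3 = 10^(−6.96/10) = 0.2014
Friis cascade:
  F = 1.469 + (1.489 − 1)/22.39 + (5.741 − 1)/15.03 = 1.806
NF = 10 log₁₀(1.806) = 2.57 dB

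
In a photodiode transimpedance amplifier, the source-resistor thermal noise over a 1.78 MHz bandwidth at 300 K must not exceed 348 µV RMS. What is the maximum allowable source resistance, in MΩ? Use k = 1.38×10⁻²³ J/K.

Johnson–Nyquist: V_n = √(4kTRB) ⇒ R = V_n² / (4kTB)
4kTB = 4 × 1.38×10⁻²³ × 300 × 1.78×10⁶ = 2.95×10⁻¹⁴
R = (3.48×10⁻⁴)² / 2.95×10⁻¹⁴ = 4.11×10⁶ Ω = 4.11 MΩ

4.11 MΩ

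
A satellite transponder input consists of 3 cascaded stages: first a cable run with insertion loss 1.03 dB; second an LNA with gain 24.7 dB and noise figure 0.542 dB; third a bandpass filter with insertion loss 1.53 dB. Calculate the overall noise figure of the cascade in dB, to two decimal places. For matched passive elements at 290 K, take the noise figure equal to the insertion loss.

1.58 dB

Convert to linear (a loss of L dB is a gain of −L dB): F_i = 10^(NF_i/10), G_i = 10^(G_i,dB/10)
  Stage 1: F_1 = 10^(1.03/10) = 1.268, G_1 = 10^(−1.03/10) = 0.7889
  Stage 2: F_2 = 10^(0.542/10) = 1.133, G_2 = 10^(24.7/10) = 295.1
  Stage 3: F_3 = 10^(1.53/10) = 1.422, G_3 = 10^(−1.53/10) = 0.7031
Friis cascade:
  F = 1.268 + (1.133 − 1)/0.7889 + (1.422 − 1)/232.8 = 1.438
NF = 10 log₁₀(1.438) = 1.58 dB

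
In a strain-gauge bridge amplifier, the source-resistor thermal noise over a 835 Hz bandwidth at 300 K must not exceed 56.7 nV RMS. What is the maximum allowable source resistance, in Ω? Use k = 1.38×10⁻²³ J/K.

Johnson–Nyquist: V_n = √(4kTRB) ⇒ R = V_n² / (4kTB)
4kTB = 4 × 1.38×10⁻²³ × 300 × 8.35×10² = 1.38×10⁻¹⁷
R = (5.67×10⁻⁸)² / 1.38×10⁻¹⁷ = 2.32×10² Ω = 232 Ω

232 Ω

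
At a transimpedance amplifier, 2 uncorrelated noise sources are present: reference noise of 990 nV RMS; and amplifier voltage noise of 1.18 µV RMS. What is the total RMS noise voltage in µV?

1.54 µV

Uncorrelated sources add in power (mean-square): V_tot = √(ΣV_i²)
V_tot = √[(9.90×10⁻⁷)² + (1.18×10⁻⁶)²] = 1.54×10⁻⁶ V = 1.54 µV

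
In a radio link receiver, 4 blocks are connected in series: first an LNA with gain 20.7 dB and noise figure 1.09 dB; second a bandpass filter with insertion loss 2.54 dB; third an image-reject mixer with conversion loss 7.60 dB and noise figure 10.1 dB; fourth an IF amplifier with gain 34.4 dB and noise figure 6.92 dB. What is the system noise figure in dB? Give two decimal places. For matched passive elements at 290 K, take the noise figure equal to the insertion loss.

2.50 dB

Convert to linear (a loss of L dB is a gain of −L dB): F_i = 10^(NF_i/10), G_i = 10^(G_i,dB/10)
  Stage 1: F_1 = 10^(1.09/10) = 1.285, G_1 = 10^(20.7/10) = 117.5
  Stage 2: F_2 = 10^(2.54/10) = 1.795, G_2 = 10^(−2.54/10) = 0.5572
  Stage 3: F_3 = 10^(10.1/10) = 10.23, G_3 = 10^(−7.60/10) = 0.1738
  Stage 4: F_4 = 10^(6.92/10) = 4.920, G_4 = 10^(34.4/10) = 2754
Friis cascade:
  F = 1.285 + (1.795 − 1)/117.5 + (10.23 − 1)/65.46 + (4.920 − 1)/11.38 = 1.778
NF = 10 log₁₀(1.778) = 2.50 dB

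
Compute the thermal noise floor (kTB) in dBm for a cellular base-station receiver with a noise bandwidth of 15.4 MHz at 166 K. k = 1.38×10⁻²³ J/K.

−104.5 dBm

P_n = kTB = 1.38×10⁻²³ × 166 × 1.54×10⁷ = 3.53×10⁻¹⁴ W
In dBm: 10 log₁₀(3.53×10⁻¹⁴ / 10⁻³) = −104.5 dBm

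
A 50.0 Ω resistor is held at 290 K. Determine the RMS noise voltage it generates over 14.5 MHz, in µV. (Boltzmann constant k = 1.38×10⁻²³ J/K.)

3.41 µV

V_n = √(4kTRB)
4kTRB = 4 × 1.38×10⁻²³ × 290 × 5.00×10¹ × 1.45×10⁷ = 1.16×10⁻¹¹ V²
V_n = √(1.16×10⁻¹¹) = 3.41×10⁻⁶ V = 3.41 µV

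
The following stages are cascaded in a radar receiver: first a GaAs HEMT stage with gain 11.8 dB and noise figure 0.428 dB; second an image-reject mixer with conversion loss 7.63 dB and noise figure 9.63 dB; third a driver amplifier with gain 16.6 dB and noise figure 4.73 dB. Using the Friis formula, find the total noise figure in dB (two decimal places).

Convert to linear (a loss of L dB is a gain of −L dB): F_i = 10^(NF_i/10), G_i = 10^(G_i,dB/10)
  Stage 1: F_1 = 10^(0.428/10) = 1.104, G_1 = 10^(11.8/10) = 15.14
  Stage 2: F_2 = 10^(9.63/10) = 9.183, G_2 = 10^(−7.63/10) = 0.1726
  Stage 3: F_3 = 10^(4.73/10) = 2.972, G_3 = 10^(16.6/10) = 45.71
Friis cascade:
  F = 1.104 + (9.183 − 1)/15.14 + (2.972 − 1)/2.612 = 2.399
NF = 10 log₁₀(2.399) = 3.80 dB

3.80 dB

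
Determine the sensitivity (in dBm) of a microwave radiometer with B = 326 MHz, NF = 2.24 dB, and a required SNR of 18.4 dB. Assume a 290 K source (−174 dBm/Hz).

Sensitivity = −174 + 10 log₁₀(B) + NF + SNR_min
= −174 + 85.13 + 2.24 + 18.4
= −68.23 dBm → −68.2 dBm

−68.2 dBm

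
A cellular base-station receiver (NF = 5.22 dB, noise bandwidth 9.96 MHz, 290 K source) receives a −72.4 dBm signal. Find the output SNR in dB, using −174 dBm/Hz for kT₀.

Noise floor: N = −174 + 10 log₁₀(B) + NF
10 log₁₀(9.96×10⁶) = 69.98 dB
N = −174 + 69.98 + 5.22 = −98.80 dBm
SNR = P_sig − N = −72.4 − (−98.80) = 26.40 dB → 26.4 dB

26.4 dB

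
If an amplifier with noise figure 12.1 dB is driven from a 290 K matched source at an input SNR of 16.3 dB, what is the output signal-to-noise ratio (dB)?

4.2 dB

By definition F = SNR_in/SNR_out, so in dB: SNR_out = SNR_in − NF
SNR_out = 16.3 − 12.1 = 4.2 dB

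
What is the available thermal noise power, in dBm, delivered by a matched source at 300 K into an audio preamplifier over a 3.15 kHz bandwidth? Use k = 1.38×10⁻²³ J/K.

P_n = kTB = 1.38×10⁻²³ × 300 × 3.15×10³ = 1.30×10⁻¹⁷ W
In dBm: 10 log₁₀(1.30×10⁻¹⁷ / 10⁻³) = −138.8 dBm

−138.8 dBm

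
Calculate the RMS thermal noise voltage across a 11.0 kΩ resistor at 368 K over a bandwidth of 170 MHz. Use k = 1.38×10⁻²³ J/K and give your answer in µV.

V_n = √(4kTRB)
4kTRB = 4 × 1.38×10⁻²³ × 368 × 1.10×10⁴ × 1.70×10⁸ = 3.80×10⁻⁸ V²
V_n = √(3.80×10⁻⁸) = 1.95×10⁻⁴ V = 195 µV

195 µV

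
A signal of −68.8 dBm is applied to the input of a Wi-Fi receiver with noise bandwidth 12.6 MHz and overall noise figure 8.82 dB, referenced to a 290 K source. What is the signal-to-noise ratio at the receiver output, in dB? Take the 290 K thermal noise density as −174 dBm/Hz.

25.4 dB

Noise floor: N = −174 + 10 log₁₀(B) + NF
10 log₁₀(1.26×10⁷) = 71 dB
N = −174 + 71 + 8.82 = −94.18 dBm
SNR = P_sig − N = −68.8 − (−94.18) = 25.38 dB → 25.4 dB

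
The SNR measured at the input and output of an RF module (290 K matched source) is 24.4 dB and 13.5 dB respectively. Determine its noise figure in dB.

10.9 dB

NF (dB) = SNR_in(dB) − SNR_out(dB) when the source is at T₀
NF = 24.4 − 13.5 = 10.9 dB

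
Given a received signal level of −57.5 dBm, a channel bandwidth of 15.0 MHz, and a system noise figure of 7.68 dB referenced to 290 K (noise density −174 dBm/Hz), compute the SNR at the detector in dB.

37.1 dB

Noise floor: N = −174 + 10 log₁₀(B) + NF
10 log₁₀(1.50×10⁷) = 71.76 dB
N = −174 + 71.76 + 7.68 = −94.56 dBm
SNR = P_sig − N = −57.5 − (−94.56) = 37.06 dB → 37.1 dB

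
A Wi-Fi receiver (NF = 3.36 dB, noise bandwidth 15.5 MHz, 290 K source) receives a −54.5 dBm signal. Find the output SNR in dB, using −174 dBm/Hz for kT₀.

44.2 dB

Noise floor: N = −174 + 10 log₁₀(B) + NF
10 log₁₀(1.55×10⁷) = 71.9 dB
N = −174 + 71.9 + 3.36 = −98.74 dBm
SNR = P_sig − N = −54.5 − (−98.74) = 44.24 dB → 44.2 dB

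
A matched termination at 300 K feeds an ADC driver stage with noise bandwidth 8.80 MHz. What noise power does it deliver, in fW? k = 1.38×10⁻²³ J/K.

36.4 fW

P_n = kTB = 1.38×10⁻²³ × 300 × 8.80×10⁶ = 3.64×10⁻¹⁴ W = 36.4 fW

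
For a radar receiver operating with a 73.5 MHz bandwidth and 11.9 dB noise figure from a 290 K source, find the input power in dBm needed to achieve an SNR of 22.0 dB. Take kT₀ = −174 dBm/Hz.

Sensitivity = −174 + 10 log₁₀(B) + NF + SNR_min
= −174 + 78.66 + 11.9 + 22.0
= −61.44 dBm → −61.4 dBm

−61.4 dBm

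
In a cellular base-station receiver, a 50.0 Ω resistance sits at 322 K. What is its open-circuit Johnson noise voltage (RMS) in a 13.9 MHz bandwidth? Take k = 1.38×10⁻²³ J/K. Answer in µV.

V_n = √(4kTRB)
4kTRB = 4 × 1.38×10⁻²³ × 322 × 5.00×10¹ × 1.39×10⁷ = 1.24×10⁻¹¹ V²
V_n = √(1.24×10⁻¹¹) = 3.51×10⁻⁶ V = 3.51 µV

3.51 µV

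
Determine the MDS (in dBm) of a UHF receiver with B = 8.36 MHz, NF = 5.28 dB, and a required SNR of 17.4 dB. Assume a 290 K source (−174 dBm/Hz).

Sensitivity = −174 + 10 log₁₀(B) + NF + SNR_min
= −174 + 69.22 + 5.28 + 17.4
= −82.10 dBm → −82.1 dBm

−82.1 dBm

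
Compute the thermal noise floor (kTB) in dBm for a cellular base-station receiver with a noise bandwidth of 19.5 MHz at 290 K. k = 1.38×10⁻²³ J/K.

P_n = kTB = 1.38×10⁻²³ × 290 × 1.95×10⁷ = 7.80×10⁻¹⁴ W
In dBm: 10 log₁₀(7.80×10⁻¹⁴ / 10⁻³) = −101.1 dBm

−101.1 dBm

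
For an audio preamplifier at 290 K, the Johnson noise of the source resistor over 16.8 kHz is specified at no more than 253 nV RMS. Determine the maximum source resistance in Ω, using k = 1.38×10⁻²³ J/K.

Johnson–Nyquist: V_n = √(4kTRB) ⇒ R = V_n² / (4kTB)
4kTB = 4 × 1.38×10⁻²³ × 290 × 1.68×10⁴ = 2.69×10⁻¹⁶
R = (2.53×10⁻⁷)² / 2.69×10⁻¹⁶ = 2.38×10² Ω = 238 Ω

238 Ω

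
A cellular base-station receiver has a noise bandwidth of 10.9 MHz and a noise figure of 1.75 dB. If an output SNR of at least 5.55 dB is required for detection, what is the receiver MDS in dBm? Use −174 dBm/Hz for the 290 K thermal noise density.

Sensitivity = −174 + 10 log₁₀(B) + NF + SNR_min
= −174 + 70.37 + 1.75 + 5.55
= −96.33 dBm → −96.3 dBm

−96.3 dBm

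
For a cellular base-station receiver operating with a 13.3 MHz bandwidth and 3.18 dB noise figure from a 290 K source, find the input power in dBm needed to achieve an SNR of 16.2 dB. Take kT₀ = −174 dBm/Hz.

Sensitivity = −174 + 10 log₁₀(B) + NF + SNR_min
= −174 + 71.24 + 3.18 + 16.2
= −83.38 dBm → −83.4 dBm

−83.4 dBm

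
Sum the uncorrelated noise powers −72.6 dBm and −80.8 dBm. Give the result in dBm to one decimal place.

−72.0 dBm

Convert to linear, add, convert back:
P₁ = 5.50×10⁻¹¹ W, P₂ = 8.32×10⁻¹² W
P_tot = 6.33×10⁻¹¹ W → 10 log₁₀(P_tot / 10⁻³) = −72.0 dBm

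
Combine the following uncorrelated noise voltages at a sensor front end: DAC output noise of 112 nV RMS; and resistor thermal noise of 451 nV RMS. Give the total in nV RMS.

465 nV

Uncorrelated sources add in power (mean-square): V_tot = √(ΣV_i²)
V_tot = √[(1.12×10⁻⁷)² + (4.51×10⁻⁷)²] = 4.65×10⁻⁷ V = 465 nV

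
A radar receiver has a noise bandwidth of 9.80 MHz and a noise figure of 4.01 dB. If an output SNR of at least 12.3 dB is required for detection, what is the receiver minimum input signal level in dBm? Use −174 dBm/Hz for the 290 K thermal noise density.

Sensitivity = −174 + 10 log₁₀(B) + NF + SNR_min
= −174 + 69.91 + 4.01 + 12.3
= −87.78 dBm → −87.8 dBm

−87.8 dBm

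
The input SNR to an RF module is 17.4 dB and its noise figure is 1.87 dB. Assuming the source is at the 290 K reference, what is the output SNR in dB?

15.53 dB

By definition F = SNR_in/SNR_out, so in dB: SNR_out = SNR_in − NF
SNR_out = 17.4 − 1.87 = 15.53 dB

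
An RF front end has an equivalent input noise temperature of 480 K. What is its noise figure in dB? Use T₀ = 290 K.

F = 1 + T_e/T₀ = 1 + 480/290 = 2.65517
NF = 10 log₁₀(2.65517) = 4.24 dB

4.24 dB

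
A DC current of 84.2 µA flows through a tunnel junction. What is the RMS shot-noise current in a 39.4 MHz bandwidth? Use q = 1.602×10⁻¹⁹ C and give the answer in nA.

32.6 nA

I_n = √(2qI·B)
2qI·B = 2 × 1.602×10⁻¹⁹ × 8.42×10⁻⁵ × 3.94×10⁷ = 1.06×10⁻¹⁵ A²
I_n = √(1.06×10⁻¹⁵) = 3.26×10⁻⁸ A = 32.6 nA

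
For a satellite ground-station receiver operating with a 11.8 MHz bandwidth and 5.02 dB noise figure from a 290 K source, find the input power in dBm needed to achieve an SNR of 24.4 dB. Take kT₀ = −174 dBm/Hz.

Sensitivity = −174 + 10 log₁₀(B) + NF + SNR_min
= −174 + 70.72 + 5.02 + 24.4
= −73.86 dBm → −73.9 dBm

−73.9 dBm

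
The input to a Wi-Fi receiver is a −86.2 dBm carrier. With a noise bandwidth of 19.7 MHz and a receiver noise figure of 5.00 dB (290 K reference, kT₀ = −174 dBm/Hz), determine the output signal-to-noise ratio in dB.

9.9 dB

Noise floor: N = −174 + 10 log₁₀(B) + NF
10 log₁₀(1.97×10⁷) = 72.94 dB
N = −174 + 72.94 + 5.00 = −96.06 dBm
SNR = P_sig − N = −86.2 − (−96.06) = 9.86 dB → 9.9 dB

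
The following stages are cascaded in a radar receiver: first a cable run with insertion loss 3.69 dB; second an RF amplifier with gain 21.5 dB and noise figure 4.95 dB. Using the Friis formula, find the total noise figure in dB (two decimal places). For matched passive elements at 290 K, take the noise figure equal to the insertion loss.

Convert to linear (a loss of L dB is a gain of −L dB): F_i = 10^(NF_i/10), G_i = 10^(G_i,dB/10)
  Stage 1: F_1 = 10^(3.69/10) = 2.339, G_1 = 10^(−3.69/10) = 0.4276
  Stage 2: F_2 = 10^(4.95/10) = 3.126, G_2 = 10^(21.5/10) = 141.3
Friis cascade:
  F = 2.339 + (3.126 − 1)/0.4276 = 7.311
NF = 10 log₁₀(7.311) = 8.64 dB

8.64 dB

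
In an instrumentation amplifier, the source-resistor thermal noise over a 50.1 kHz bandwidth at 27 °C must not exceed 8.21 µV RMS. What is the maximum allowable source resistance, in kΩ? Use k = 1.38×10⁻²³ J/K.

81.2 kΩ

T = 27 °C + 273.15 = 300.15 K
Johnson–Nyquist: V_n = √(4kTRB) ⇒ R = V_n² / (4kTB)
4kTB = 4 × 1.38×10⁻²³ × 300.15 × 5.01×10⁴ = 8.30×10⁻¹⁶
R = (8.21×10⁻⁶)² / 8.30×10⁻¹⁶ = 8.12×10⁴ Ω = 81.2 kΩ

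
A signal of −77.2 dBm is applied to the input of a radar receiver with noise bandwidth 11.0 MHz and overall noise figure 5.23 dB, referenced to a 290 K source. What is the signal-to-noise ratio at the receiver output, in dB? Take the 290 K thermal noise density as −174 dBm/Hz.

21.2 dB

Noise floor: N = −174 + 10 log₁₀(B) + NF
10 log₁₀(1.10×10⁷) = 70.41 dB
N = −174 + 70.41 + 5.23 = −98.36 dBm
SNR = P_sig − N = −77.2 − (−98.36) = 21.16 dB → 21.2 dB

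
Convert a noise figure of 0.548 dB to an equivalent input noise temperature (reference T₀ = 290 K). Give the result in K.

39.0 K

F = 10^(0.548/10) = 1.13449
T_e = (F − 1)·T₀ = (1.13449 − 1) × 290 = 39.0 K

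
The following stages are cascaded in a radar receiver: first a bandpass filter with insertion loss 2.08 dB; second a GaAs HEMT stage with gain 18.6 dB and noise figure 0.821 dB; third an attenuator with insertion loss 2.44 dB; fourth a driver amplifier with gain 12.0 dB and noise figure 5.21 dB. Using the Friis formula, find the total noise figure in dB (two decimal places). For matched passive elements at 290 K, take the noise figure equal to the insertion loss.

3.13 dB

Convert to linear (a loss of L dB is a gain of −L dB): F_i = 10^(NF_i/10), G_i = 10^(G_i,dB/10)
  Stage 1: F_1 = 10^(2.08/10) = 1.614, G_1 = 10^(−2.08/10) = 0.6194
  Stage 2: F_2 = 10^(0.821/10) = 1.208, G_2 = 10^(18.6/10) = 72.44
  Stage 3: F_3 = 10^(2.44/10) = 1.754, G_3 = 10^(−2.44/10) = 0.5702
  Stage 4: F_4 = 10^(5.21/10) = 3.319, G_4 = 10^(12.0/10) = 15.85
Friis cascade:
  F = 1.614 + (1.208 − 1)/0.6194 + (1.754 − 1)/44.87 + (3.319 − 1)/25.59 = 2.058
NF = 10 log₁₀(2.058) = 3.13 dB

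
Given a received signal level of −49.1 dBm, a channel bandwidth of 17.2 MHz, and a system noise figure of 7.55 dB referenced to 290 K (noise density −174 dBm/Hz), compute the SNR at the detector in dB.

45.0 dB

Noise floor: N = −174 + 10 log₁₀(B) + NF
10 log₁₀(1.72×10⁷) = 72.36 dB
N = −174 + 72.36 + 7.55 = −94.09 dBm
SNR = P_sig − N = −49.1 − (−94.09) = 44.99 dB → 45.0 dB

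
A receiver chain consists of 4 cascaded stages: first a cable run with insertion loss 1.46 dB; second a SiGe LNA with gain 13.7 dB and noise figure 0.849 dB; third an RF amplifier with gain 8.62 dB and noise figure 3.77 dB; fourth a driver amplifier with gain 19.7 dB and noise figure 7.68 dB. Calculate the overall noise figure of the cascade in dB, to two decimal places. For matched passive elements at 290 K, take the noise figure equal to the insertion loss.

2.61 dB

Convert to linear (a loss of L dB is a gain of −L dB): F_i = 10^(NF_i/10), G_i = 10^(G_i,dB/10)
  Stage 1: F_1 = 10^(1.46/10) = 1.400, G_1 = 10^(−1.46/10) = 0.7145
  Stage 2: F_2 = 10^(0.849/10) = 1.216, G_2 = 10^(13.7/10) = 23.44
  Stage 3: F_3 = 10^(3.77/10) = 2.382, G_3 = 10^(8.62/10) = 7.278
  Stage 4: F_4 = 10^(7.68/10) = 5.861, G_4 = 10^(19.7/10) = 93.33
Friis cascade:
  F = 1.400 + (1.216 − 1)/0.7145 + (2.382 − 1)/16.75 + (5.861 − 1)/121.9 = 1.824
NF = 10 log₁₀(1.824) = 2.61 dB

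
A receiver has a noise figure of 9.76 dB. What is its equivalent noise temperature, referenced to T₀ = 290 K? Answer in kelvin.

F = 10^(9.76/10) = 9.46237
T_e = (F − 1)·T₀ = (9.46237 − 1) × 290 = 2454 K

2454 K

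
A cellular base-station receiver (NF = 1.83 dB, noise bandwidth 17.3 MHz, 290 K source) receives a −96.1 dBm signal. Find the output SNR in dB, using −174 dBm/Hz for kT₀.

3.7 dB

Noise floor: N = −174 + 10 log₁₀(B) + NF
10 log₁₀(1.73×10⁷) = 72.38 dB
N = −174 + 72.38 + 1.83 = −99.79 dBm
SNR = P_sig − N = −96.1 − (−99.79) = 3.69 dB → 3.7 dB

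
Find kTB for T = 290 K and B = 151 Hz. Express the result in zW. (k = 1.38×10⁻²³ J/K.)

P_n = kTB = 1.38×10⁻²³ × 290 × 1.51×10² = 6.04×10⁻¹⁹ W = 604 zW

604 zW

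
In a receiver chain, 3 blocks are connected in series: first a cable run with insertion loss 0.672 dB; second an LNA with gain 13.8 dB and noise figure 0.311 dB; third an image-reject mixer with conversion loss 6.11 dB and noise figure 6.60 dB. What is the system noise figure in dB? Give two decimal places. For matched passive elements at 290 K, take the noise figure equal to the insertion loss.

Convert to linear (a loss of L dB is a gain of −L dB): F_i = 10^(NF_i/10), G_i = 10^(G_i,dB/10)
  Stage 1: F_1 = 10^(0.672/10) = 1.167, G_1 = 10^(−0.672/10) = 0.8566
  Stage 2: F_2 = 10^(0.311/10) = 1.074, G_2 = 10^(13.8/10) = 23.99
  Stage 3: F_3 = 10^(6.60/10) = 4.571, G_3 = 10^(−6.11/10) = 0.2449
Friis cascade:
  F = 1.167 + (1.074 − 1)/0.8566 + (4.571 − 1)/20.55 = 1.428
NF = 10 log₁₀(1.428) = 1.55 dB

1.55 dB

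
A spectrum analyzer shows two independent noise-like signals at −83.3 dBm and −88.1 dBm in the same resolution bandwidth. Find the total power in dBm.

Convert to linear, add, convert back:
P₁ = 4.68×10⁻¹² W, P₂ = 1.55×10⁻¹² W
P_tot = 6.23×10⁻¹² W → 10 log₁₀(P_tot / 10⁻³) = −82.1 dBm

−82.1 dBm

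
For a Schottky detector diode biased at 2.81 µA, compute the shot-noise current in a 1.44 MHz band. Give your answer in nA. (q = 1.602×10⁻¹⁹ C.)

1.14 nA

I_n = √(2qI·B)
2qI·B = 2 × 1.602×10⁻¹⁹ × 2.81×10⁻⁶ × 1.44×10⁶ = 1.30×10⁻¹⁸ A²
I_n = √(1.30×10⁻¹⁸) = 1.14×10⁻⁹ A = 1.14 nA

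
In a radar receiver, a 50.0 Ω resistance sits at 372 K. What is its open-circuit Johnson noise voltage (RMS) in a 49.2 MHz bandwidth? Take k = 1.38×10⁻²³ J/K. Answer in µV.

V_n = √(4kTRB)
4kTRB = 4 × 1.38×10⁻²³ × 372 × 5.00×10¹ × 4.92×10⁷ = 5.05×10⁻¹¹ V²
V_n = √(5.05×10⁻¹¹) = 7.11×10⁻⁶ V = 7.11 µV

7.11 µV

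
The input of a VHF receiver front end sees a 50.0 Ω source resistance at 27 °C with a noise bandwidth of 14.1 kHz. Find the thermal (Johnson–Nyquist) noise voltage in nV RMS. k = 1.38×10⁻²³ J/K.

108 nV

T = 27 °C + 273.15 = 300.15 K
V_n = √(4kTRB)
4kTRB = 4 × 1.38×10⁻²³ × 300.15 × 5.00×10¹ × 1.41×10⁴ = 1.17×10⁻¹⁴ V²
V_n = √(1.17×10⁻¹⁴) = 1.08×10⁻⁷ V = 108 nV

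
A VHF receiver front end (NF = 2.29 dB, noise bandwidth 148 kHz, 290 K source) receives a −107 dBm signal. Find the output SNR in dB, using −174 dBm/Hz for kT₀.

13.0 dB

Noise floor: N = −174 + 10 log₁₀(B) + NF
10 log₁₀(1.48×10⁵) = 51.7 dB
N = −174 + 51.7 + 2.29 = −120.01 dBm
SNR = P_sig − N = −107 − (−120.01) = 13.01 dB → 13.0 dB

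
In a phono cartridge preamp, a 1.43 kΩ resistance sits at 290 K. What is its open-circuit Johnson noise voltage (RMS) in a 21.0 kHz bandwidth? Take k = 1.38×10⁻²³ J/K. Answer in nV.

V_n = √(4kTRB)
4kTRB = 4 × 1.38×10⁻²³ × 290 × 1.43×10³ × 2.10×10⁴ = 4.81×10⁻¹³ V²
V_n = √(4.81×10⁻¹³) = 6.93×10⁻⁷ V = 693 nV

693 nV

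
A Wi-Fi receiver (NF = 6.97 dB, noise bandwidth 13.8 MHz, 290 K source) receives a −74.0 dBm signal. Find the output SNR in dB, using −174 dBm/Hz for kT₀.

Noise floor: N = −174 + 10 log₁₀(B) + NF
10 log₁₀(1.38×10⁷) = 71.4 dB
N = −174 + 71.4 + 6.97 = −95.63 dBm
SNR = P_sig − N = −74.0 − (−95.63) = 21.63 dB → 21.6 dB

21.6 dB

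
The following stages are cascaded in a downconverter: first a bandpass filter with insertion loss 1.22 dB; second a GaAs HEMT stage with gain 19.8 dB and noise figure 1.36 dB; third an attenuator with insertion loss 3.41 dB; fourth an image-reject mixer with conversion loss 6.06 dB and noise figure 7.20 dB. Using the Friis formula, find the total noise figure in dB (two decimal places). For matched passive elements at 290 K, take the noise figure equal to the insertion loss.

Convert to linear (a loss of L dB is a gain of −L dB): F_i = 10^(NF_i/10), G_i = 10^(G_i,dB/10)
  Stage 1: F_1 = 10^(1.22/10) = 1.324, G_1 = 10^(−1.22/10) = 0.7551
  Stage 2: F_2 = 10^(1.36/10) = 1.368, G_2 = 10^(19.8/10) = 95.50
  Stage 3: F_3 = 10^(3.41/10) = 2.193, G_3 = 10^(−3.41/10) = 0.4560
  Stage 4: F_4 = 10^(7.20/10) = 5.248, G_4 = 10^(−6.06/10) = 0.2477
Friis cascade:
  F = 1.324 + (1.368 − 1)/0.7551 + (2.193 − 1)/72.11 + (5.248 − 1)/32.89 = 1.957
NF = 10 log₁₀(1.957) = 2.92 dB

2.92 dB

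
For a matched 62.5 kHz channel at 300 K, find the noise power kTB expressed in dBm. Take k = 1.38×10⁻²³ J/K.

−125.9 dBm

P_n = kTB = 1.38×10⁻²³ × 300 × 6.25×10⁴ = 2.59×10⁻¹⁶ W
In dBm: 10 log₁₀(2.59×10⁻¹⁶ / 10⁻³) = −125.9 dBm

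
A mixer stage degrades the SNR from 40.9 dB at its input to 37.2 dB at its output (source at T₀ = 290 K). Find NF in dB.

3.7 dB

NF (dB) = SNR_in(dB) − SNR_out(dB) when the source is at T₀
NF = 40.9 − 37.2 = 3.7 dB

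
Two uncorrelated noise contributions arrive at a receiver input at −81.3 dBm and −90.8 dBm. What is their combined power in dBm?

Convert to linear, add, convert back:
P₁ = 7.41×10⁻¹² W, P₂ = 8.32×10⁻¹³ W
P_tot = 8.24×10⁻¹² W → 10 log₁₀(P_tot / 10⁻³) = −80.8 dBm

−80.8 dBm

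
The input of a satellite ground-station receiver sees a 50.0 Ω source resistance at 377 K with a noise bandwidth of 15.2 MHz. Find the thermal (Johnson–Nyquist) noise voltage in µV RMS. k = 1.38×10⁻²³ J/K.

V_n = √(4kTRB)
4kTRB = 4 × 1.38×10⁻²³ × 377 × 5.00×10¹ × 1.52×10⁷ = 1.58×10⁻¹¹ V²
V_n = √(1.58×10⁻¹¹) = 3.98×10⁻⁶ V = 3.98 µV

3.98 µV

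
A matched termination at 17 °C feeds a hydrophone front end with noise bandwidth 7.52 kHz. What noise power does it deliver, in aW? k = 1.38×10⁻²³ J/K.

30.1 aW

T = 17 °C + 273.15 = 290.15 K
P_n = kTB = 1.38×10⁻²³ × 290.15 × 7.52×10³ = 3.01×10⁻¹⁷ W = 30.1 aW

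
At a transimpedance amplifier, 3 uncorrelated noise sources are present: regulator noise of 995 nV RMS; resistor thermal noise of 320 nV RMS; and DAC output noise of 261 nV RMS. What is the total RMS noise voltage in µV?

1.08 µV

Uncorrelated sources add in power (mean-square): V_tot = √(ΣV_i²)
V_tot = √[(9.95×10⁻⁷)² + (3.20×10⁻⁷)² + (2.61×10⁻⁷)²] = 1.08×10⁻⁶ V = 1.08 µV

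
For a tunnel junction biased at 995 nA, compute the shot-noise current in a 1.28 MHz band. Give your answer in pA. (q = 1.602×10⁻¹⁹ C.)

639 pA

I_n = √(2qI·B)
2qI·B = 2 × 1.602×10⁻¹⁹ × 9.95×10⁻⁷ × 1.28×10⁶ = 4.08×10⁻¹⁹ A²
I_n = √(4.08×10⁻¹⁹) = 6.39×10⁻¹⁰ A = 639 pA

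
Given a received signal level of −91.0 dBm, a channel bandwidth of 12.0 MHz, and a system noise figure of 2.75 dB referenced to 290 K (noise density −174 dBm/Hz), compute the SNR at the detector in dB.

9.5 dB

Noise floor: N = −174 + 10 log₁₀(B) + NF
10 log₁₀(1.20×10⁷) = 70.79 dB
N = −174 + 70.79 + 2.75 = −100.46 dBm
SNR = P_sig − N = −91.0 − (−100.46) = 9.46 dB → 9.5 dB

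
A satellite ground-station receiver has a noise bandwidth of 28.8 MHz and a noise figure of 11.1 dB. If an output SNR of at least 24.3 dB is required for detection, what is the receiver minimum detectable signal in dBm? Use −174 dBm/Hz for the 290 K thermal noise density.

−64.0 dBm

Sensitivity = −174 + 10 log₁₀(B) + NF + SNR_min
= −174 + 74.59 + 11.1 + 24.3
= −64.01 dBm → −64.0 dBm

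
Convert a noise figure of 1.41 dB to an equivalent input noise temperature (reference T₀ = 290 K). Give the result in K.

F = 10^(1.41/10) = 1.38357
T_e = (F − 1)·T₀ = (1.38357 − 1) × 290 = 111 K

111 K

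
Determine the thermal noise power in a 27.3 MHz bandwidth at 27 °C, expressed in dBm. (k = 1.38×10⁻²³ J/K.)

T = 27 °C + 273.15 = 300.15 K
P_n = kTB = 1.38×10⁻²³ × 300.15 × 2.73×10⁷ = 1.13×10⁻¹³ W
In dBm: 10 log₁₀(1.13×10⁻¹³ / 10⁻³) = −99.5 dBm

−99.5 dBm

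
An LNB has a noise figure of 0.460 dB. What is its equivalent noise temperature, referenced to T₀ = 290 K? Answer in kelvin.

32.4 K

F = 10^(0.460/10) = 1.11173
T_e = (F − 1)·T₀ = (1.11173 − 1) × 290 = 32.4 K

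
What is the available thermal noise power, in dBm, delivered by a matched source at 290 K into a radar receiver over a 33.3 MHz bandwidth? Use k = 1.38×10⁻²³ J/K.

−98.8 dBm

P_n = kTB = 1.38×10⁻²³ × 290 × 3.33×10⁷ = 1.33×10⁻¹³ W
In dBm: 10 log₁₀(1.33×10⁻¹³ / 10⁻³) = −98.8 dBm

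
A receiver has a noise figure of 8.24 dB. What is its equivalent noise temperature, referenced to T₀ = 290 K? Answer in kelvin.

1644 K

F = 10^(8.24/10) = 6.66807
T_e = (F − 1)·T₀ = (6.66807 − 1) × 290 = 1644 K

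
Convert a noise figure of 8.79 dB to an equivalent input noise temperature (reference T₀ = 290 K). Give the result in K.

F = 10^(8.79/10) = 7.56833
T_e = (F − 1)·T₀ = (7.56833 − 1) × 290 = 1905 K

1905 K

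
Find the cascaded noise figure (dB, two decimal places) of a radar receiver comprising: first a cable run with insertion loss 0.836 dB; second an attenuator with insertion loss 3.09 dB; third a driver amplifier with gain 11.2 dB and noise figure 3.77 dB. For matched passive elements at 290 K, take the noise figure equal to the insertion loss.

Convert to linear (a loss of L dB is a gain of −L dB): F_i = 10^(NF_i/10), G_i = 10^(G_i,dB/10)
  Stage 1: F_1 = 10^(0.836/10) = 1.212, G_1 = 10^(−0.836/10) = 0.8249
  Stage 2: F_2 = 10^(3.09/10) = 2.037, G_2 = 10^(−3.09/10) = 0.4909
  Stage 3: F_3 = 10^(3.77/10) = 2.382, G_3 = 10^(11.2/10) = 13.18
Friis cascade:
  F = 1.212 + (2.037 − 1)/0.8249 + (2.382 − 1)/0.4049 = 5.883
NF = 10 log₁₀(5.883) = 7.70 dB

7.70 dB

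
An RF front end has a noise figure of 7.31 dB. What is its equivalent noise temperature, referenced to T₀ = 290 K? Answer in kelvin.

1271 K

F = 10^(7.31/10) = 5.3827
T_e = (F − 1)·T₀ = (5.3827 − 1) × 290 = 1271 K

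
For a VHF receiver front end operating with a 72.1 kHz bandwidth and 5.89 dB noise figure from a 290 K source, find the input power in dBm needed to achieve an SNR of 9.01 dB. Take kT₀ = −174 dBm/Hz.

−110.5 dBm

Sensitivity = −174 + 10 log₁₀(B) + NF + SNR_min
= −174 + 48.58 + 5.89 + 9.01
= −110.52 dBm → −110.5 dBm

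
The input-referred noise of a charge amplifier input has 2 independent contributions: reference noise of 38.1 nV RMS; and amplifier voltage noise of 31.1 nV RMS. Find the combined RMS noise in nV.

49.2 nV

Uncorrelated sources add in power (mean-square): V_tot = √(ΣV_i²)
V_tot = √[(3.81×10⁻⁸)² + (3.11×10⁻⁸)²] = 4.92×10⁻⁸ V = 49.2 nV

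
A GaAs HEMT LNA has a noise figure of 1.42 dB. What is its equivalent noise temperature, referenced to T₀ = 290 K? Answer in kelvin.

112 K

F = 10^(1.42/10) = 1.38676
T_e = (F − 1)·T₀ = (1.38676 − 1) × 290 = 112 K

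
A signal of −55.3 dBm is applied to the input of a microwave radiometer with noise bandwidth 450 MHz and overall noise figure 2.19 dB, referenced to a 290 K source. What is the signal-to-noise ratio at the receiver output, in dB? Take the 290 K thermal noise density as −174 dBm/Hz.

Noise floor: N = −174 + 10 log₁₀(B) + NF
10 log₁₀(4.50×10⁸) = 86.53 dB
N = −174 + 86.53 + 2.19 = −85.28 dBm
SNR = P_sig − N = −55.3 − (−85.28) = 29.98 dB → 30.0 dB

30.0 dB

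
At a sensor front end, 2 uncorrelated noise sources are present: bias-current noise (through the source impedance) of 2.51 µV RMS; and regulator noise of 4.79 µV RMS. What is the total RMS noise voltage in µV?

Uncorrelated sources add in power (mean-square): V_tot = √(ΣV_i²)
V_tot = √[(2.51×10⁻⁶)² + (4.79×10⁻⁶)²] = 5.41×10⁻⁶ V = 5.41 µV

5.41 µV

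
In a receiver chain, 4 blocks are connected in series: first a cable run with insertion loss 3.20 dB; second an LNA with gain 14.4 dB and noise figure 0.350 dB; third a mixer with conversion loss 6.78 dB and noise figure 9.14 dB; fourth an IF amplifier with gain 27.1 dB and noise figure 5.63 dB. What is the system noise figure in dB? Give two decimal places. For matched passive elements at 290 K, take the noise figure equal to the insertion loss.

5.76 dB

Convert to linear (a loss of L dB is a gain of −L dB): F_i = 10^(NF_i/10), G_i = 10^(G_i,dB/10)
  Stage 1: F_1 = 10^(3.20/10) = 2.089, G_1 = 10^(−3.20/10) = 0.4786
  Stage 2: F_2 = 10^(0.350/10) = 1.084, G_2 = 10^(14.4/10) = 27.54
  Stage 3: F_3 = 10^(9.14/10) = 8.204, G_3 = 10^(−6.78/10) = 0.2099
  Stage 4: F_4 = 10^(5.63/10) = 3.656, G_4 = 10^(27.1/10) = 512.9
Friis cascade:
  F = 2.089 + (1.084 − 1)/0.4786 + (8.204 − 1)/13.18 + (3.656 − 1)/2.767 = 3.771
NF = 10 log₁₀(3.771) = 5.76 dB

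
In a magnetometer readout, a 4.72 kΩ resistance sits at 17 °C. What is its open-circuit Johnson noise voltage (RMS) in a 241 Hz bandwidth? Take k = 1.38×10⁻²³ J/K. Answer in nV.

T = 17 °C + 273.15 = 290.15 K
V_n = √(4kTRB)
4kTRB = 4 × 1.38×10⁻²³ × 290.15 × 4.72×10³ × 2.41×10² = 1.82×10⁻¹⁴ V²
V_n = √(1.82×10⁻¹⁴) = 1.35×10⁻⁷ V = 135 nV

135 nV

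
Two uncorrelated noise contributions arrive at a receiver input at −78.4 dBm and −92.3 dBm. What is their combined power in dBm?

−78.2 dBm

Convert to linear, add, convert back:
P₁ = 1.45×10⁻¹¹ W, P₂ = 5.89×10⁻¹³ W
P_tot = 1.50×10⁻¹¹ W → 10 log₁₀(P_tot / 10⁻³) = −78.2 dBm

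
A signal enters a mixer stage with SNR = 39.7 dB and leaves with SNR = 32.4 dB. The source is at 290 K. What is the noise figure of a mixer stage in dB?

7.3 dB

NF (dB) = SNR_in(dB) − SNR_out(dB) when the source is at T₀
NF = 39.7 − 32.4 = 7.3 dB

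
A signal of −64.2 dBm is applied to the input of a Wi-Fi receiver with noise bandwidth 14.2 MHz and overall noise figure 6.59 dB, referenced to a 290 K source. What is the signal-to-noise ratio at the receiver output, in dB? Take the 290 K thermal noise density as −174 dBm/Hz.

31.7 dB

Noise floor: N = −174 + 10 log₁₀(B) + NF
10 log₁₀(1.42×10⁷) = 71.52 dB
N = −174 + 71.52 + 6.59 = −95.89 dBm
SNR = P_sig − N = −64.2 − (−95.89) = 31.69 dB → 31.7 dB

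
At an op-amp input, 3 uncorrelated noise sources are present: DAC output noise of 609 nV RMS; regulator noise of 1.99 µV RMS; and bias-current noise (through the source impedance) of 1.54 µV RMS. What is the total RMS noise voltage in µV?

Uncorrelated sources add in power (mean-square): V_tot = √(ΣV_i²)
V_tot = √[(6.09×10⁻⁷)² + (1.99×10⁻⁶)² + (1.54×10⁻⁶)²] = 2.59×10⁻⁶ V = 2.59 µV

2.59 µV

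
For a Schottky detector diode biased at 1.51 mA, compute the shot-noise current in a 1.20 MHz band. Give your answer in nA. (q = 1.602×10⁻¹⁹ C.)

I_n = √(2qI·B)
2qI·B = 2 × 1.602×10⁻¹⁹ × 1.51×10⁻³ × 1.20×10⁶ = 5.81×10⁻¹⁶ A²
I_n = √(5.81×10⁻¹⁶) = 2.41×10⁻⁸ A = 24.1 nA

24.1 nA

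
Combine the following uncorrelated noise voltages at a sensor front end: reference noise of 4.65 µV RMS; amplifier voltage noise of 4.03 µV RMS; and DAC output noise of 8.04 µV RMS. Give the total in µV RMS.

Uncorrelated sources add in power (mean-square): V_tot = √(ΣV_i²)
V_tot = √[(4.65×10⁻⁶)² + (4.03×10⁻⁶)² + (8.04×10⁻⁶)²] = 1.01×10⁻⁵ V = 10.1 µV

10.1 µV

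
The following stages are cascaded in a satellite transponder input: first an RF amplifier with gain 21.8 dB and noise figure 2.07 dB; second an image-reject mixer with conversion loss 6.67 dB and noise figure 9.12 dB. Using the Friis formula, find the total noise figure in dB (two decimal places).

Convert to linear (a loss of L dB is a gain of −L dB): F_i = 10^(NF_i/10), G_i = 10^(G_i,dB/10)
  Stage 1: F_1 = 10^(2.07/10) = 1.611, G_1 = 10^(21.8/10) = 151.4
  Stage 2: F_2 = 10^(9.12/10) = 8.166, G_2 = 10^(−6.67/10) = 0.2153
Friis cascade:
  F = 1.611 + (8.166 − 1)/151.4 = 1.658
NF = 10 log₁₀(1.658) = 2.20 dB

2.20 dB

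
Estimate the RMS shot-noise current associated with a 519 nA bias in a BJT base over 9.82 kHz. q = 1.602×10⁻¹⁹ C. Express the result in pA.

40.4 pA

I_n = √(2qI·B)
2qI·B = 2 × 1.602×10⁻¹⁹ × 5.19×10⁻⁷ × 9.82×10³ = 1.63×10⁻²¹ A²
I_n = √(1.63×10⁻²¹) = 4.04×10⁻¹¹ A = 40.4 pA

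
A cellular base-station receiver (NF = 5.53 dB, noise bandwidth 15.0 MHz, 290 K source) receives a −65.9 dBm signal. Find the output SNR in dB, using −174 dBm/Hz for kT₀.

30.8 dB

Noise floor: N = −174 + 10 log₁₀(B) + NF
10 log₁₀(1.50×10⁷) = 71.76 dB
N = −174 + 71.76 + 5.53 = −96.71 dBm
SNR = P_sig − N = −65.9 − (−96.71) = 30.81 dB → 30.8 dB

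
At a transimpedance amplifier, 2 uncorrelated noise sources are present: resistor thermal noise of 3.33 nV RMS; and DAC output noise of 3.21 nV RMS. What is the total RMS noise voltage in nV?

Uncorrelated sources add in power (mean-square): V_tot = √(ΣV_i²)
V_tot = √[(3.33×10⁻⁹)² + (3.21×10⁻⁹)²] = 4.63×10⁻⁹ V = 4.63 nV

4.63 nV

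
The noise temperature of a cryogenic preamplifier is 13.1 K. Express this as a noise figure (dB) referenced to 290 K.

0.192 dB

F = 1 + T_e/T₀ = 1 + 13.1/290 = 1.04517
NF = 10 log₁₀(1.04517) = 0.192 dB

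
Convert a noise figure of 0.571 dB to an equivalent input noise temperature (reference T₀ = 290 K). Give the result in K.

F = 10^(0.571/10) = 1.14051
T_e = (F − 1)·T₀ = (1.14051 − 1) × 290 = 40.7 K

40.7 K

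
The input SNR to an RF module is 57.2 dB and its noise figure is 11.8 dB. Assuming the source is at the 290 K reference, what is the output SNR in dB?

By definition F = SNR_in/SNR_out, so in dB: SNR_out = SNR_in − NF
SNR_out = 57.2 − 11.8 = 45.4 dB

45.4 dB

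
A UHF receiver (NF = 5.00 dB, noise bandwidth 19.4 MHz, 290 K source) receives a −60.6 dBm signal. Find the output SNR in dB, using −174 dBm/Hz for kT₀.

35.5 dB

Noise floor: N = −174 + 10 log₁₀(B) + NF
10 log₁₀(1.94×10⁷) = 72.88 dB
N = −174 + 72.88 + 5.00 = −96.12 dBm
SNR = P_sig − N = −60.6 − (−96.12) = 35.52 dB → 35.5 dB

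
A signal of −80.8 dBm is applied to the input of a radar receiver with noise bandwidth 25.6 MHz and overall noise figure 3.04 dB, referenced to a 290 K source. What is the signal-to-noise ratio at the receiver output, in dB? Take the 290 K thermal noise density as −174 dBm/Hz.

Noise floor: N = −174 + 10 log₁₀(B) + NF
10 log₁₀(2.56×10⁷) = 74.08 dB
N = −174 + 74.08 + 3.04 = −96.88 dBm
SNR = P_sig − N = −80.8 − (−96.88) = 16.08 dB → 16.1 dB

16.1 dB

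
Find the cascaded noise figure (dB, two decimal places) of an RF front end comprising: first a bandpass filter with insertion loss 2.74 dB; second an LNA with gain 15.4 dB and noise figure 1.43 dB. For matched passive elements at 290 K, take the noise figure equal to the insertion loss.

Convert to linear (a loss of L dB is a gain of −L dB): F_i = 10^(NF_i/10), G_i = 10^(G_i,dB/10)
  Stage 1: F_1 = 10^(2.74/10) = 1.879, G_1 = 10^(−2.74/10) = 0.5321
  Stage 2: F_2 = 10^(1.43/10) = 1.390, G_2 = 10^(15.4/10) = 34.67
Friis cascade:
  F = 1.879 + (1.390 − 1)/0.5321 = 2.612
NF = 10 log₁₀(2.612) = 4.17 dB

4.17 dB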